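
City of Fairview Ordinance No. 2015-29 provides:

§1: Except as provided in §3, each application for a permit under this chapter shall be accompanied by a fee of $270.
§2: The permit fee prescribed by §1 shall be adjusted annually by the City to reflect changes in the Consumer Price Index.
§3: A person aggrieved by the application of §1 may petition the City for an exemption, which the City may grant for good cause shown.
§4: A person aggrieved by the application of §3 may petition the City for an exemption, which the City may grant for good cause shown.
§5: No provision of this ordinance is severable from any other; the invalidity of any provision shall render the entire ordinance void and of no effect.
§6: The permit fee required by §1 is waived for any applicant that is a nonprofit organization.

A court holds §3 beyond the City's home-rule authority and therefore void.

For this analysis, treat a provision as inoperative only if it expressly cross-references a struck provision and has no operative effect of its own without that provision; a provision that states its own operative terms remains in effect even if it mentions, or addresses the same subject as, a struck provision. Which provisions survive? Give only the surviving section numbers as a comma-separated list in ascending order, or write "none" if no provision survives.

§3 is struck. §4 has no operative effect of its own apart from §3 and is therefore inoperative. §5 provides that the ordinance is not severable, so the invalidity of any one provision voids the entire ordinance. No provision of the ordinance survives.

none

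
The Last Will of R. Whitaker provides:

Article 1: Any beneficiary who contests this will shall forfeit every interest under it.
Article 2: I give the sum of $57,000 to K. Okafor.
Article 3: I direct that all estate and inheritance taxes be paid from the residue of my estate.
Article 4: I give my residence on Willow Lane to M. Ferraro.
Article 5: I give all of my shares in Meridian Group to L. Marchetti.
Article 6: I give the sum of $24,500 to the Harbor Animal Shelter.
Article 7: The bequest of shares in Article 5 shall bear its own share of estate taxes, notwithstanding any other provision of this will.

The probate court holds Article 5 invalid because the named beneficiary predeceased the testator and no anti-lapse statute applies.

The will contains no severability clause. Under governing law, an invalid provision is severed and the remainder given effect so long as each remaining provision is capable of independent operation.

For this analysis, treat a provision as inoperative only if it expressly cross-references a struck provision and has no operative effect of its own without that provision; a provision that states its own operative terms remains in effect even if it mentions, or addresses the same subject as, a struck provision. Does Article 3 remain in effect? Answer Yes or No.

Article 5 is struck. Article 7 has no operative effect of its own apart from Article 5 and is therefore inoperative. Under the stated default rule, only provisions that cannot operate independently fall away; the rest are enforced. Article 1, Article 2, Article 3, Article 4, and Article 6 remain in effect. Article 3 is among the surviving provisions, so the answer is yes.

Yes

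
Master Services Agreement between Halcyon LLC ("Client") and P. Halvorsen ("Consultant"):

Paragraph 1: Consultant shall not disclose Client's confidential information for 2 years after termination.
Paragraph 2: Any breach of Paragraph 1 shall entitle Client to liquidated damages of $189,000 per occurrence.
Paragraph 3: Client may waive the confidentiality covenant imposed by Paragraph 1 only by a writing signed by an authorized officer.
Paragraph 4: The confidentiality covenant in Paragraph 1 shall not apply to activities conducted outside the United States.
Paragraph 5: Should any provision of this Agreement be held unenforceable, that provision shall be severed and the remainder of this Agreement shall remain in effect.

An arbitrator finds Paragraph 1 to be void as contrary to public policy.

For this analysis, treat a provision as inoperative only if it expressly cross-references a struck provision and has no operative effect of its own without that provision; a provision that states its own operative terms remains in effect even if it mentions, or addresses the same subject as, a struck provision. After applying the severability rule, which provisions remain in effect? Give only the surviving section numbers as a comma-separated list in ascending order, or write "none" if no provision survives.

Paragraph 1 is struck. Paragraph 2 has no operative effect of its own apart from Paragraph 1 and is therefore inoperative. Paragraph 3 has no operative effect of its own apart from Paragraph 1 and is therefore inoperative. The whole of Paragraph 4 is the carve-out from the confidentiality covenant, defined by reference to Paragraph 1, so Paragraph 4 cannot stand once Paragraph 1 is removed. Under the severability clause in Paragraph 5, the remaining provisions continue in force. Only Paragraph 5 remains in effect.

5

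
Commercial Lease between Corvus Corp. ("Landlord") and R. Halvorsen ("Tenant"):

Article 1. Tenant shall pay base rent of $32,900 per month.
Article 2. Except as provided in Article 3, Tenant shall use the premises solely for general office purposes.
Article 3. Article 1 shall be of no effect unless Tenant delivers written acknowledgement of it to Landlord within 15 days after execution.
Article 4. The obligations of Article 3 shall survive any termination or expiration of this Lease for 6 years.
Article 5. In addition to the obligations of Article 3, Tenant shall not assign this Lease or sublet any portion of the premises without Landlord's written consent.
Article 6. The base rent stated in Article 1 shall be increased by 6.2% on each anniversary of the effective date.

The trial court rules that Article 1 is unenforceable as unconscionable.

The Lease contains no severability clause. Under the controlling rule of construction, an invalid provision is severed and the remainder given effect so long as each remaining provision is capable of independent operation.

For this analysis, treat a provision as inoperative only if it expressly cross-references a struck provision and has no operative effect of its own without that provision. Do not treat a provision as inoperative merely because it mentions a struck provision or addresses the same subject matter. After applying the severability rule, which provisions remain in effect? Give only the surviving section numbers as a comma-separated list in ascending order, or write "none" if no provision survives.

2, 5

Article 1 is struck. Article 3 merely fixes the acknowledgement condition for Article 1; with Article 1 gone it has nothing to operate on and falls away. Article 6 operates only by reference to Article 1, so it falls with Article 1. Article 4 has no operative effect of its own apart from Article 3 and is therefore inoperative. Article 2 mentions Article 3 but its own obligation stands independently of Article 3, so Article 2 is not affected. Article 5 mentions Article 3 but its own obligation stands independently of Article 3, so Article 5 is not affected. With no severability clause, the stated default rule severs what cannot stand and enforces each remaining provision that can operate on its own. That leaves Article 2 and Article 5 in effect.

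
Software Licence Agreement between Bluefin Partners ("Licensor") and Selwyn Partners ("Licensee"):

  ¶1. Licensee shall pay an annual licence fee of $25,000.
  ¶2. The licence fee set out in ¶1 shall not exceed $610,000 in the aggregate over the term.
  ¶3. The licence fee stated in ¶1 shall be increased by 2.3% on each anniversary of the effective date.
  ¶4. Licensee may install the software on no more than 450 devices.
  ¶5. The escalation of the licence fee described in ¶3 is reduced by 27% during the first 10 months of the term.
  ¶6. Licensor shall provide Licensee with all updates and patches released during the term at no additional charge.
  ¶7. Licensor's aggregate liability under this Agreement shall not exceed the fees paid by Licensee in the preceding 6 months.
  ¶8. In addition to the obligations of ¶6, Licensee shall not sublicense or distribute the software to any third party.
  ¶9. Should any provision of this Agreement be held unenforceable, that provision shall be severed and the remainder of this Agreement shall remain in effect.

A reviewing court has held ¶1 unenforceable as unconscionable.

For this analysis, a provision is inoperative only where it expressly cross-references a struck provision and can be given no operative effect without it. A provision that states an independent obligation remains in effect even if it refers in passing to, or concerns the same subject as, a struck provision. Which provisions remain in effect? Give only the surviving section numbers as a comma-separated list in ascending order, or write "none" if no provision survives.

¶1 is struck. ¶2 operates only by reference to ¶1, so it falls with ¶1. ¶3 does nothing except set the escalation of the licence fee by reference to ¶1; with ¶1 gone it has no independent effect and is inoperative. The whole of ¶5 is the introductory reduction to the escalation of the licence fee, defined by reference to ¶3, so ¶5 cannot stand once ¶3 is removed. ¶9 is a severability clause and preserves every provision that can still be given independent effect. The provisions still in force are ¶4, ¶6, ¶7, ¶8, and ¶9.

4, 6, 7, 8, 9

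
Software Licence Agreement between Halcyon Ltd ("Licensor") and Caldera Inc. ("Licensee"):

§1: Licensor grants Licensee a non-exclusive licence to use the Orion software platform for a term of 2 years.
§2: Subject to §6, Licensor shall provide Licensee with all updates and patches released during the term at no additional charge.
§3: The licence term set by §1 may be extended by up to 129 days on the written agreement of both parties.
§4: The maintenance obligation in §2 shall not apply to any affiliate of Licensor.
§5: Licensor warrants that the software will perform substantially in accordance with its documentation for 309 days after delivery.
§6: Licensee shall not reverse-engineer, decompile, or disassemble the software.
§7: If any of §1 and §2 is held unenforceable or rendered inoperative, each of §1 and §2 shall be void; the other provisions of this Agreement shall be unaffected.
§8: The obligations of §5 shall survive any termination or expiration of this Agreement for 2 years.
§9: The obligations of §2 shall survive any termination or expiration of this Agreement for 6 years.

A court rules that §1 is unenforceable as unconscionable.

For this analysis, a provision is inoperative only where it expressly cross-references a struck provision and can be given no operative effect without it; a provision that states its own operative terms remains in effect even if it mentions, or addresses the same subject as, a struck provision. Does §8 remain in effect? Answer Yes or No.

§1 is struck. §3 operates only by reference to §1, so it falls with §1. §7 declares §1 and §2 mutually dependent; since one of them has fallen, all of them are of no effect. That brings down §2 as well. §4 and §9 in turn depend solely on a provision now struck and likewise fall. The remainder continues in force under §7. That leaves §5, §6, §7, and §8 in effect. §8 is among the surviving provisions, so the answer is yes.

Yes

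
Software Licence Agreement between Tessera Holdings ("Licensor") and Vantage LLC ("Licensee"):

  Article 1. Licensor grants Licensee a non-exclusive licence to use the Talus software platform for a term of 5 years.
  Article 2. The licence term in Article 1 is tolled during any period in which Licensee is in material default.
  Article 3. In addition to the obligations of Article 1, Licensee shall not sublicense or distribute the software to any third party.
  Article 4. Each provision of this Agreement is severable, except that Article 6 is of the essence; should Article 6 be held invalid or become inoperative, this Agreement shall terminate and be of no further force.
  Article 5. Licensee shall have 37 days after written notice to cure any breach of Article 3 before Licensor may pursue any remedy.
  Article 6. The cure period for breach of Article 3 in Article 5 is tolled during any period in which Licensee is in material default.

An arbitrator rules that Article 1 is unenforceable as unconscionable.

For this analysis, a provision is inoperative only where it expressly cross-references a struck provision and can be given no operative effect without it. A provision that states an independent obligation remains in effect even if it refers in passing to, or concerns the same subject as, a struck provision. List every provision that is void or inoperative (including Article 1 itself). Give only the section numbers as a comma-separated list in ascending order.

1, 2

Article 1 is struck. Article 2 does nothing except set the tolling of the licence term by reference to Article 1; with Article 1 gone it has no independent effect and is inoperative. Article 3 mentions Article 1 but its own obligation stands independently of Article 1, so Article 3 is not affected. Article 4 makes Article 6 an essential term, but Article 6 is unaffected, so the severability proviso in Article 4 preserves the remaining provisions. That leaves Article 3, Article 4, Article 5, and Article 6 in effect.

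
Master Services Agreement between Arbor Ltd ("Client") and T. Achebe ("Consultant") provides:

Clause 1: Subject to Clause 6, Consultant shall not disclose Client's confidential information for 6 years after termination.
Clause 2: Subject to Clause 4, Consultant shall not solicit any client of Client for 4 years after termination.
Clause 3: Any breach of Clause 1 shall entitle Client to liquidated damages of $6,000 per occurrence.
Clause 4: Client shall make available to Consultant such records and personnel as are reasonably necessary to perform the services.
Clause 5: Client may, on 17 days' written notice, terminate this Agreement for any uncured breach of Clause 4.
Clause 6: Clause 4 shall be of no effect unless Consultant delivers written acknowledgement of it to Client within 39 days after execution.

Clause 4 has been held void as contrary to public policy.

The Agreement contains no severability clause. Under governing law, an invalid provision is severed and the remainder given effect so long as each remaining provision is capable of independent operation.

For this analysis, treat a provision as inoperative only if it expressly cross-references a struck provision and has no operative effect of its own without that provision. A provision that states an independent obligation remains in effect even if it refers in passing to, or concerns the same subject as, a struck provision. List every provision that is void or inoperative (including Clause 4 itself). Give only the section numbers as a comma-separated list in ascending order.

Clause 4 is struck. Clause 5 merely fixes the termination right for breach of Clause 4; with Clause 4 gone it has nothing to operate on and falls away. Clause 6 has no operative effect of its own apart from Clause 4 and is therefore inoperative. Although Clause 2 refers to Clause 4, its operative terms do not depend on Clause 4, so it remains in effect. Although Clause 1 refers to Clause 6, its operative terms do not depend on Clause 6, so it remains in effect. With no severability clause, the stated default rule severs what cannot stand and enforces each remaining provision that can operate on its own. Clause 1, Clause 2, and Clause 3 remain in effect.

4, 5, 6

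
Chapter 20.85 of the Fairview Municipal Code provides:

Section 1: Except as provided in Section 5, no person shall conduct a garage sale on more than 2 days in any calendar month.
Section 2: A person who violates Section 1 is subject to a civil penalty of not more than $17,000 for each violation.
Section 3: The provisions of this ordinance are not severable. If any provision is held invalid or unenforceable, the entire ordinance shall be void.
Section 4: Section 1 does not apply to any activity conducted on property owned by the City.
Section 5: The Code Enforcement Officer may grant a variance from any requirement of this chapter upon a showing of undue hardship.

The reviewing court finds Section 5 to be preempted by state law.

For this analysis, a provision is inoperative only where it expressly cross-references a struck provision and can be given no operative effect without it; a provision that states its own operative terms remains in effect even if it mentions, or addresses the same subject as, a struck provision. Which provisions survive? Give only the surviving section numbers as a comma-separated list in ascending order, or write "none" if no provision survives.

none

Section 5 is struck. No other provision's operative terms depend on Section 5. Section 3 provides that the ordinance is not severable, so the invalidity of any one provision voids the entire ordinance. No provision of the ordinance survives.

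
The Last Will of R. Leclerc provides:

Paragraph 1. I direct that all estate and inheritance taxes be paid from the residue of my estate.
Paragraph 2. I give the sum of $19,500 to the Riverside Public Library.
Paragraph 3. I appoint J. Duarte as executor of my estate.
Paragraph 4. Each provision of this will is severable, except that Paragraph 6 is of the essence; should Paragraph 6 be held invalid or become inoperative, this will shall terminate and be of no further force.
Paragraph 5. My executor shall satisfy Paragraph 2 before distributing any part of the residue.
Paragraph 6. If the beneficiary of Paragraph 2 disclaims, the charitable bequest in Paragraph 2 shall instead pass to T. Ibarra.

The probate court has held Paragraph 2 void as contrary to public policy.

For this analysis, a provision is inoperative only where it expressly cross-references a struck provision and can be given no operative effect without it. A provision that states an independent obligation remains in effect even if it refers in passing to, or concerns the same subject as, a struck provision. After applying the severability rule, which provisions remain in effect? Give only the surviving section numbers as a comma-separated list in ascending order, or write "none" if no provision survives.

none

Paragraph 2 is struck. Paragraph 5 operates only by reference to Paragraph 2, so it falls with Paragraph 2. Paragraph 6 merely fixes the alternative disposition for Paragraph 2; with Paragraph 2 gone it has nothing to operate on and falls away. Paragraph 4 makes Paragraph 6 an essential term, and Paragraph 6 has been rendered inoperative by the cascade; under Paragraph 4, the entire will is therefore void. No provision of the will survives.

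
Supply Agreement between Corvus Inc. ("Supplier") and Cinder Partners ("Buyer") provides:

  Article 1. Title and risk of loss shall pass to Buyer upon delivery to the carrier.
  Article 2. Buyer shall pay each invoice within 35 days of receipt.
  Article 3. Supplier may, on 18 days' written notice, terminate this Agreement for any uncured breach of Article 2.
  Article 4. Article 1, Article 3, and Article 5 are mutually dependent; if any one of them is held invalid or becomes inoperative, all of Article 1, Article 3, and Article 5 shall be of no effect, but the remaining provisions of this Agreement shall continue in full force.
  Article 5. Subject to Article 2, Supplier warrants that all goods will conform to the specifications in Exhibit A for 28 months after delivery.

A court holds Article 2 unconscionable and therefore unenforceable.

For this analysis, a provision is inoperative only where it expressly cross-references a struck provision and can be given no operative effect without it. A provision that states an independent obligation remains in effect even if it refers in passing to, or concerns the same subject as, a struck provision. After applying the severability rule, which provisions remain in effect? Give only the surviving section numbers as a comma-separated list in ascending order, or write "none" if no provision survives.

Article 2 is struck. Article 3 operates only by reference to Article 2, so it falls with Article 2. Article 4 declares Article 1, Article 3, and Article 5 mutually dependent; since one of them has fallen, all of them are of no effect. That brings down Article 1 and Article 5 as well. The remainder continues in force under Article 4. Only Article 4 remains in effect.

4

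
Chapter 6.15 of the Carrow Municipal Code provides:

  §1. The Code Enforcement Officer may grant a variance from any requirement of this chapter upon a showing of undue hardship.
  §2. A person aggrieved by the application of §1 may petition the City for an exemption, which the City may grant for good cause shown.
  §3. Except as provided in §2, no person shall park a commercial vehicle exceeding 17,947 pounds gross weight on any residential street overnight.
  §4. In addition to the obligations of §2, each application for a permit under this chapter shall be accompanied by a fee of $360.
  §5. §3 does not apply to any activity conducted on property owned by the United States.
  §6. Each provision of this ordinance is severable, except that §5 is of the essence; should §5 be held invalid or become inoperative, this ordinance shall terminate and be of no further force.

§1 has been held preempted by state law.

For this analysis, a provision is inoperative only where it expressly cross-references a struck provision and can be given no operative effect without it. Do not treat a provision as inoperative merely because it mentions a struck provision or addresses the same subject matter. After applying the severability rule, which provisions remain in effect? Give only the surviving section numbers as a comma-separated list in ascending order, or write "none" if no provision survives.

§1 is struck. The only function of §2 is the exemption procedure for §1, so it cannot stand once §1 is removed. Although §3 refers to §2, its operative terms do not depend on §2, so it remains in effect. §4 mentions §2 but its own obligation stands independently of §2, so §4 is not affected. §6 makes §5 an essential term, but §5 is unaffected, so the severability proviso in §6 preserves the remaining provisions. §3, §4, §5, and §6 remain in effect.

3, 4, 5, 6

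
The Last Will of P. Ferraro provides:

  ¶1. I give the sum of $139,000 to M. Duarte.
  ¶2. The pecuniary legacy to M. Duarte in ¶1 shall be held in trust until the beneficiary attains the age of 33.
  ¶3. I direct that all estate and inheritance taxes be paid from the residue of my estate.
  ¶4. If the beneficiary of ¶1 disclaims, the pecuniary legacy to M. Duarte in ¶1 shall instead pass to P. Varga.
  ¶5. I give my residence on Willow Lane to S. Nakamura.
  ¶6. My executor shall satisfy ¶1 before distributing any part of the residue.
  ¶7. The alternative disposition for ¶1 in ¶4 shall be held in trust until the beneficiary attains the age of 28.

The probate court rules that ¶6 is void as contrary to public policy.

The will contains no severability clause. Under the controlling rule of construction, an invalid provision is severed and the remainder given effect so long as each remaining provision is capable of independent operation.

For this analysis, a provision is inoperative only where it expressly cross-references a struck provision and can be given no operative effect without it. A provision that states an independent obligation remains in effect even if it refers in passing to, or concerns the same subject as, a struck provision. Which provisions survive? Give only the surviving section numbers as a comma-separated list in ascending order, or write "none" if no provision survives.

¶6 is struck. No other provision's operative terms depend on ¶6. With no severability clause, the stated default rule severs what cannot stand and enforces each remaining provision that can operate on its own. ¶1, ¶2, ¶3, ¶4, ¶5, and ¶7 remain in effect.

1, 2, 3, 4, 5, 7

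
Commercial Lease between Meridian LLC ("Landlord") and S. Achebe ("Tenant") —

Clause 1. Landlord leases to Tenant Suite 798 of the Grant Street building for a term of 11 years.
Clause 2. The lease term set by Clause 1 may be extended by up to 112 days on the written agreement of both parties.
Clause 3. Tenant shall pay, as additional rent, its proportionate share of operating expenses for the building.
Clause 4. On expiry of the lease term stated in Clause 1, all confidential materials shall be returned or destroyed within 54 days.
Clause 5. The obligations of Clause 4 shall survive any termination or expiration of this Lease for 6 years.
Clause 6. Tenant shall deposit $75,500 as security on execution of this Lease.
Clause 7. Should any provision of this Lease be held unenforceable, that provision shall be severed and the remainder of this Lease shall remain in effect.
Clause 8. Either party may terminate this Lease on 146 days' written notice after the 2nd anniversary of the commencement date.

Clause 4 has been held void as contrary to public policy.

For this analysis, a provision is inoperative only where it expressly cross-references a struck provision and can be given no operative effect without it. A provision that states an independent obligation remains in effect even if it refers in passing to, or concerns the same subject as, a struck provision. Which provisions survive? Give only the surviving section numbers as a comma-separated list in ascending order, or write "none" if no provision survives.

Clause 4 is struck. Clause 5 operates only by reference to Clause 4, so it falls with Clause 4. Under the severability clause in Clause 7, the remaining provisions continue in force. The provisions still in force are Clause 1, Clause 2, Clause 3, Clause 6, Clause 7, and Clause 8.

1, 2, 3, 6, 7, 8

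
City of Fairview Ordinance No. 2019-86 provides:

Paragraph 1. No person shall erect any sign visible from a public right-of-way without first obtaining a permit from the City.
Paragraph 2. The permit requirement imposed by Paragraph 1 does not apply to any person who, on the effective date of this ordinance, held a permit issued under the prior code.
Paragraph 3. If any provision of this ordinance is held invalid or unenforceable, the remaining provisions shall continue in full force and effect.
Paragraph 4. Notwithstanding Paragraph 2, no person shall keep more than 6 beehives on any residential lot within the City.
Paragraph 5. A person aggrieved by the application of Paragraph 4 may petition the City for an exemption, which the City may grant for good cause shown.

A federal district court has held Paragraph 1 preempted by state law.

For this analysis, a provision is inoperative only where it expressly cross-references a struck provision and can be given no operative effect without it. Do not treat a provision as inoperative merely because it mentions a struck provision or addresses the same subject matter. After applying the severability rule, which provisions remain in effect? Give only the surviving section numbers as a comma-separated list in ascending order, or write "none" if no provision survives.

Paragraph 1 is struck. Paragraph 2 operates only by reference to Paragraph 1, so it falls with Paragraph 1. Paragraph 4 mentions Paragraph 2 but its own obligation stands independently of Paragraph 2, so Paragraph 4 is not affected. Under the severability clause in Paragraph 3, the remaining provisions continue in force. The provisions still in force are Paragraph 3, Paragraph 4, and Paragraph 5.

3, 4, 5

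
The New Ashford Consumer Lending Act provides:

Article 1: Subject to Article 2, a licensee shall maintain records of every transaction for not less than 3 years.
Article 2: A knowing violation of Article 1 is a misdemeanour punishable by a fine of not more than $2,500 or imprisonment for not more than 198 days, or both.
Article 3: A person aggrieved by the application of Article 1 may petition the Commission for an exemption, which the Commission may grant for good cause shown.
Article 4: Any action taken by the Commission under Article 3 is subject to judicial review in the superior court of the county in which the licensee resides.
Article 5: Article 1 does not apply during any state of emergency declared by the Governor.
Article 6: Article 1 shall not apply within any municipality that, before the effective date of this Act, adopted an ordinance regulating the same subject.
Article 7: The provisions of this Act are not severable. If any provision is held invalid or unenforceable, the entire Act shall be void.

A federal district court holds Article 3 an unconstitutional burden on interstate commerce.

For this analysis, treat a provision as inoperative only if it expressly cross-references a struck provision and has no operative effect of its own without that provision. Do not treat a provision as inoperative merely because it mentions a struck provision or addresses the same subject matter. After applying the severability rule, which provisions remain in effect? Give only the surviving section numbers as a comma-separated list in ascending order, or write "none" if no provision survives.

none

Article 3 is struck. Article 4 operates only by reference to Article 3, so it falls with Article 3. Article 7 provides that the Act is not severable, so the invalidity of any one provision voids the entire Act. No provision of the Act survives.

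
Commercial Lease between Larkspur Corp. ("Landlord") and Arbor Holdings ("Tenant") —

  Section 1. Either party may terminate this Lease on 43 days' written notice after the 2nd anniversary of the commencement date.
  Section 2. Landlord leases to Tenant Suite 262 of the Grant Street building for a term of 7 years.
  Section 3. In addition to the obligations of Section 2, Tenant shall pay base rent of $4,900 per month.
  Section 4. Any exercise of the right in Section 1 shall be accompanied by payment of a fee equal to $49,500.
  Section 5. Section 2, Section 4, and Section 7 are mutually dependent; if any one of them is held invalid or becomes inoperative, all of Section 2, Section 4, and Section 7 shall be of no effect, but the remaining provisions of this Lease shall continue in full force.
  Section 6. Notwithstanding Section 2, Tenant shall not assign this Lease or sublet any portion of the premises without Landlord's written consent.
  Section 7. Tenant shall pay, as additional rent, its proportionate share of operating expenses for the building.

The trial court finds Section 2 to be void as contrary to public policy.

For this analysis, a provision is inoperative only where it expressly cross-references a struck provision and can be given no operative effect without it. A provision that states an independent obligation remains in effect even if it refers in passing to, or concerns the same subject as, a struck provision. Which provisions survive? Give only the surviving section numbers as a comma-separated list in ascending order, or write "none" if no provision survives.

1, 3, 5, 6

Section 2 is struck. Section 3 mentions Section 2 but its own obligation stands independently of Section 2, so Section 3 is not affected. Although Section 6 refers to Section 2, its operative terms do not depend on Section 2, so it remains in effect. No other provision's operative terms depend on Section 2. Section 5 declares Section 2, Section 4, and Section 7 mutually dependent; since one of them has fallen, all of them are of no effect. That brings down Section 4 and Section 7 as well. The remainder continues in force under Section 5. That leaves Section 1, Section 3, Section 5, and Section 6 in effect.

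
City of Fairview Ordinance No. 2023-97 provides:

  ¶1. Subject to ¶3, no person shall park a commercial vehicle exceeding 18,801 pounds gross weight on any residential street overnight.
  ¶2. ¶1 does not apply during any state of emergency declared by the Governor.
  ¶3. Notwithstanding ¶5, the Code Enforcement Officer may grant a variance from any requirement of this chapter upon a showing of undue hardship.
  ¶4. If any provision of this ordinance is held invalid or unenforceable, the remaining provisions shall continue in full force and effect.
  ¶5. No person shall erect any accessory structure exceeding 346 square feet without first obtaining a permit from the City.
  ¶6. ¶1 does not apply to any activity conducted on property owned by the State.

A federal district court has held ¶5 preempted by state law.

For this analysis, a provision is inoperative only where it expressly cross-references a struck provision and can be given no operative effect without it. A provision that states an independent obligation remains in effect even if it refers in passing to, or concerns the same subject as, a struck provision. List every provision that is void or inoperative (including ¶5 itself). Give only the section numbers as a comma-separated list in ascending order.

5

¶5 is struck. ¶3 mentions ¶5 but its own obligation stands independently of ¶5, so ¶3 is not affected. No other provision's operative terms depend on ¶5. ¶4 is a severability clause and preserves every provision that can still be given independent effect. ¶1, ¶2, ¶3, ¶4, and ¶6 remain in effect.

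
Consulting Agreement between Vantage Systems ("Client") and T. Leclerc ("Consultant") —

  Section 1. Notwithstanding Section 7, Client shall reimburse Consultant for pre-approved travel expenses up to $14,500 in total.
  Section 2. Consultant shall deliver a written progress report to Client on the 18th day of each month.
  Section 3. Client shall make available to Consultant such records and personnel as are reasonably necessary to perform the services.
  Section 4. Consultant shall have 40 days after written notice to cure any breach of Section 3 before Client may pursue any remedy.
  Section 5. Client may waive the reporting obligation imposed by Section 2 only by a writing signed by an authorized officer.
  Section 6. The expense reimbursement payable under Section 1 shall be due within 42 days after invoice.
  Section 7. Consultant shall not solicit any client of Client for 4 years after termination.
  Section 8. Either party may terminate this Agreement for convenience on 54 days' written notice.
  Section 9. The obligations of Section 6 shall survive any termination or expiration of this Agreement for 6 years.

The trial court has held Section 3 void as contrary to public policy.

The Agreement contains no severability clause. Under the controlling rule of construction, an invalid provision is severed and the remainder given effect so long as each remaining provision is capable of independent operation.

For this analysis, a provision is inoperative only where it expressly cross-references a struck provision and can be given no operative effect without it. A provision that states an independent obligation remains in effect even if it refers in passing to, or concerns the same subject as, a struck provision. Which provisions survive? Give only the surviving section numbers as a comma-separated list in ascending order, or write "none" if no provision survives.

1, 2, 5, 6, 7, 8, 9

Section 3 is struck. Section 4 has no operative effect of its own apart from Section 3 and is therefore inoperative. Under the stated default rule, only provisions that cannot operate independently fall away; the rest are enforced. Section 1, Section 2, Section 5, Section 6, Section 7, Section 8, and Section 9 remain in effect.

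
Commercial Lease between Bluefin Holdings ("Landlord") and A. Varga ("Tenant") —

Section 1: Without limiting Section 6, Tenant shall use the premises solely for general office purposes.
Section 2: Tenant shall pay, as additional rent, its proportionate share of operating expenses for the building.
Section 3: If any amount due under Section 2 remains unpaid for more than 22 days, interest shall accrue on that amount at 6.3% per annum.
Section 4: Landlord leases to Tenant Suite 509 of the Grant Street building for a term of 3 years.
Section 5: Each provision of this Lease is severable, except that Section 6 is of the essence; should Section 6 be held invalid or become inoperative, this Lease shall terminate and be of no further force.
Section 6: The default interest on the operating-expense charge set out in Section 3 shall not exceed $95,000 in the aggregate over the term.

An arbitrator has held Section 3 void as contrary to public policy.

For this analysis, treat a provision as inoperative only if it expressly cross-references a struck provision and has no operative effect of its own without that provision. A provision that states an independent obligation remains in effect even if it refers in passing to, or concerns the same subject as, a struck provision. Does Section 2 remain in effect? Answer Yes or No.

Section 3 is struck. Section 6 does nothing except set the aggregate cap on the default interest on the operating-expense charge by reference to Section 3; with Section 3 gone it has no independent effect and is inoperative. Section 5 makes Section 6 an essential term, and Section 6 has been rendered inoperative by the cascade; under Section 5, the entire Lease is therefore void. No provision of the Lease survives. Section 2 is among the inoperative provisions, so the answer is no.

No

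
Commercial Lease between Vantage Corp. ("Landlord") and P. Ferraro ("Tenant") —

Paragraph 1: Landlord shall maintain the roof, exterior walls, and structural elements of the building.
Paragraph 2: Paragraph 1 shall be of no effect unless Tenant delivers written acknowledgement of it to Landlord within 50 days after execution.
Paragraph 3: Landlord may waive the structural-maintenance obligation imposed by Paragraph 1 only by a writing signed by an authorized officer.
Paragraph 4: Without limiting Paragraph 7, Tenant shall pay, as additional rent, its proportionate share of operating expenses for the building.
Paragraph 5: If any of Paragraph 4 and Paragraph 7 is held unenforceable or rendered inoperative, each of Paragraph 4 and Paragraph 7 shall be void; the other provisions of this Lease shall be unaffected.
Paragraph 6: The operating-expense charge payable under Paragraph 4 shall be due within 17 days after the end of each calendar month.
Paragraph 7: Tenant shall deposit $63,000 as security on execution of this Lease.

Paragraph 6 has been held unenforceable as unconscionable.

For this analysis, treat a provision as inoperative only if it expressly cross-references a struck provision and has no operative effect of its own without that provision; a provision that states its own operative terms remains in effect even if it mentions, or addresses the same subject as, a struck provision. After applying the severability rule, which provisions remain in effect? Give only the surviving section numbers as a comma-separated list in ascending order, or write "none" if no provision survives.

1, 2, 3, 4, 5, 7

Paragraph 6 is struck. Nothing else in the Lease is defined by reference to Paragraph 6. Paragraph 5 ties Paragraph 4 and Paragraph 7 together, but none of those is affected here; the remaining provisions continue in force under Paragraph 5. The provisions still in force are Paragraph 1, Paragraph 2, Paragraph 3, Paragraph 4, Paragraph 5, and Paragraph 7.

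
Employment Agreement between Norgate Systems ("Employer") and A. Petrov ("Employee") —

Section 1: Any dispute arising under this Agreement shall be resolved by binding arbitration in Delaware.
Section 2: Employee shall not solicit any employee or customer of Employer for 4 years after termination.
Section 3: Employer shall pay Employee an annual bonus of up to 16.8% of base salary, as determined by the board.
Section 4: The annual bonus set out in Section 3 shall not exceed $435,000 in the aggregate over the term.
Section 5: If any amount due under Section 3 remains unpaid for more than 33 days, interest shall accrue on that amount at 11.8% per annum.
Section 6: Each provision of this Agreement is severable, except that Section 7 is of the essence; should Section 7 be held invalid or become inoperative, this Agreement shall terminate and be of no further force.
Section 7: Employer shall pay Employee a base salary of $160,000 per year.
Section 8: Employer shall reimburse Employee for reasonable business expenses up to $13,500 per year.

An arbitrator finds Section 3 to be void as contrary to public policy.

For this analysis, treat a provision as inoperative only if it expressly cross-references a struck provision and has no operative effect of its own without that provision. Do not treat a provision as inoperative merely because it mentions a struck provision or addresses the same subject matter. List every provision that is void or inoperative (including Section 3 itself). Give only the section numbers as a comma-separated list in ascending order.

Section 3 is struck. Section 4 does nothing except set the aggregate cap on the annual bonus by reference to Section 3; with Section 3 gone it has no independent effect and is inoperative. Section 5 does nothing except set the default interest on the annual bonus by reference to Section 3; with Section 3 gone it has no independent effect and is inoperative. Section 6 makes Section 7 an essential term, but Section 7 is unaffected, so the severability proviso in Section 6 preserves the remaining provisions. Section 1, Section 2, Section 6, Section 7, and Section 8 remain in effect.

3, 4, 5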